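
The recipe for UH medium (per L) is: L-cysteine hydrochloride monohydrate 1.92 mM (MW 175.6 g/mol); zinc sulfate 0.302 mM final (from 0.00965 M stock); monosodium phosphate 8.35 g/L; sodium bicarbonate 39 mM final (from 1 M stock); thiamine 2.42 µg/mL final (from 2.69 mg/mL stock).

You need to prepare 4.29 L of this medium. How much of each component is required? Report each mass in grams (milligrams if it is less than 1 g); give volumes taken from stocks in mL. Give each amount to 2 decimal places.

L-cysteine hydrochloride monohydrate 1.45 g; zinc sulfate 134.26 mL; monosodium phosphate 35.82 g; sodium bicarbonate 167.31 mL; thiamine 3.86 mL

Scale factor relative to 1 L: 4.29.
L-cysteine hydrochloride monohydrate: 1.92 mmol/L × 175.6 g/mol × 4.29 L ÷ 1000 = 1.45 g
zinc sulfate: C1V1 = C2V2 → 0.302 mM × 4290 mL ÷ 9.65 mM = 134.26 mL
monosodium phosphate: 8.35 g/L × 4.29 L = 35.82 g
sodium bicarbonate: V = C2·V2/C1 = 39 mM × 4290 mL ÷ 1000 mM = 167.31 mL
thiamine: C1V1 = C2V2 → 2.42 µg/mL × 4290 mL ÷ 2690 µg/mL = 3.86 mL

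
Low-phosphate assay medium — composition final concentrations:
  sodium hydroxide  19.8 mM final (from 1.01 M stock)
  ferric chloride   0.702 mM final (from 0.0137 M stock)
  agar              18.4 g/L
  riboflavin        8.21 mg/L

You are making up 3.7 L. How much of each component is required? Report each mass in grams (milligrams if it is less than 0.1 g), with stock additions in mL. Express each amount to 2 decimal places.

Scale factor relative to 1 L: 3.7.
sodium hydroxide: C1V1 = C2V2 → 19.8 mM × 3700 mL ÷ 1010 mM = 72.53 mL
ferric chloride: dilute stock: 0.702 mM × 3700 mL ÷ 13.7 mM = 189.59 mL
agar: 18.4 g/L × 3.7 L = 68.08 g
riboflavin: 8.21 mg/L × 3.7 L = 30.38 mg

sodium hydroxide 72.53 mL; ferric chloride 189.59 mL; agar 68.08 g; riboflavin 30.38 mg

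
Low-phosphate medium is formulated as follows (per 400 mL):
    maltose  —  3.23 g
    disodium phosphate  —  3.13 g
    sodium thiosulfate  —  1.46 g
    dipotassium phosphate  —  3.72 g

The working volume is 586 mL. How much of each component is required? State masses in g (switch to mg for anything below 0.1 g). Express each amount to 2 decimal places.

Scale factor = 586 mL / 400 mL = 1.465.
maltose: 3.23 g × (586 mL / 400 mL) = 4.73 g
disodium phosphate: 3.13 g × (586 mL / 400 mL) = 4.59 g
sodium thiosulfate: 1.46 g × (586 mL / 400 mL) = 2.14 g
dipotassium phosphate: 3.72 g × (586 mL / 400 mL) = 5.45 g

maltose 4.73 g; disodium phosphate 4.59 g; sodium thiosulfate 2.14 g; dipotassium phosphate 5.45 g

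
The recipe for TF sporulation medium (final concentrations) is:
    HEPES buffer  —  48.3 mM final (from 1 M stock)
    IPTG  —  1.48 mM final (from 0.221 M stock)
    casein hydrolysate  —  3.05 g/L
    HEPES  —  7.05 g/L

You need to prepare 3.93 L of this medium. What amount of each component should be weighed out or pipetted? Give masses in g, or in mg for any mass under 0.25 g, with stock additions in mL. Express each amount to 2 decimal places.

HEPES buffer 189.82 mL; IPTG 26.32 mL; casein hydrolysate 11.99 g; HEPES 27.71 g

Working volume: 3.93 L.
HEPES buffer: C1V1 = C2V2 → 48.3 mM × 3930 mL ÷ 1000 mM = 189.82 mL
IPTG: V = C2·V2/C1 = 1.48 mM × 3930 mL ÷ 221 mM = 26.32 mL
casein hydrolysate: 3.05 g/L × 3.93 L = 11.99 g
HEPES: 7.05 g/L × 3.93 L = 27.71 g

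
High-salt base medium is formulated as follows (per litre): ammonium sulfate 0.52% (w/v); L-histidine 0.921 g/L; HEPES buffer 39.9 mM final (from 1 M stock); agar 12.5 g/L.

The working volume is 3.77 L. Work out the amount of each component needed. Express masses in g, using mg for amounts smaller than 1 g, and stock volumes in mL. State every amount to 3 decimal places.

Scale factor relative to 1 L: 3.77.
ammonium sulfate: 0.52 g per 100 mL × 3770 mL ÷ 100 = 19.604 g
L-histidine: 0.921 g/L × 3.77 L = 3.472 g
HEPES buffer: dilute stock: 39.9 mM × 3770 mL ÷ 1000 mM = 150.423 mL
agar: 12.5 g/L × 3.77 L = 47.125 g

ammonium sulfate 19.604 g; L-histidine 3.472 g; HEPES buffer 150.423 mL; agar 47.125 g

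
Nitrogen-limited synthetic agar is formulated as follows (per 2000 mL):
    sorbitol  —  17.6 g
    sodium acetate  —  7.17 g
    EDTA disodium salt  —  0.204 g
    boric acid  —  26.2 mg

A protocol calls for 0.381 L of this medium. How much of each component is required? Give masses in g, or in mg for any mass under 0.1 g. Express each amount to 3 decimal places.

Ratio of target to recipe volume: 381 / 2000 = 0.1905.
sorbitol: 17.6 g × (381 mL / 2000 mL) = 3.353 g
sodium acetate: 7.17 g × (381 mL / 2000 mL) = 1.366 g
EDTA disodium salt: 0.204 g × (381 mL / 2000 mL) = 0.038862 g = 38.862 mg
boric acid: 26.2 mg × (381 mL / 2000 mL) = 4.991 mg

sorbitol 3.353 g; sodium acetate 1.366 g; EDTA disodium salt 38.862 mg; boric acid 4.991 mg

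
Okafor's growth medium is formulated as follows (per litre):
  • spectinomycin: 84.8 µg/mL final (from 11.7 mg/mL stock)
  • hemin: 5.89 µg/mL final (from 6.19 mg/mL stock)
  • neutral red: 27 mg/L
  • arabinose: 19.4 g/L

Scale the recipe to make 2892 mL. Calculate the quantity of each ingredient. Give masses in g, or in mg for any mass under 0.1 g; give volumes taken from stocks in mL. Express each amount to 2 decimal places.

Target volume = 2892 mL = 2.892 L.
spectinomycin: dilute stock: 84.8 µg/mL × 2892 mL ÷ 11700 µg/mL = 20.96 mL
hemin: C1V1 = C2V2 → 5.89 µg/mL × 2892 mL ÷ 6190 µg/mL = 2.75 mL
neutral red: 27 mg/L × 2.892 L = 78.08 mg
arabinose: 19.4 g/L × 2.892 L = 56.10 g

spectinomycin 20.96 mL; hemin 2.75 mL; neutral red 78.08 mg; arabinose 56.10 g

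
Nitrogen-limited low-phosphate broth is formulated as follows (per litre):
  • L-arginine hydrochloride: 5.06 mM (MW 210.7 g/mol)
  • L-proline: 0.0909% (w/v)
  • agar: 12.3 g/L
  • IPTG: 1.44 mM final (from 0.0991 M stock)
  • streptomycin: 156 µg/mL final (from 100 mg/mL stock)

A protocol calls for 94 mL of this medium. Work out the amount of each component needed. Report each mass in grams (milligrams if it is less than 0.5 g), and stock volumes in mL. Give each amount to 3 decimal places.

Target volume = 94 mL = 0.094 L.
L-arginine hydrochloride: 5.06 mmol/L × 210.7 mg/mmol × 0.094 L = 100.217 mg
L-proline: 0.0909% w/v = 0.909 g/L → 0.909 × 0.094 L = 0.085446 g = 85.446 mg
agar: 12.3 g/L × 0.094 L = 1.156 g
IPTG: V = C2·V2/C1 = 1.44 mM × 94 mL ÷ 99.1 mM = 1.366 mL
streptomycin: V = C2·V2/C1 = 156 µg/mL × 94 mL ÷ 100000 µg/mL = 0.147 mL

L-arginine hydrochloride 100.217 mg; L-proline 85.446 mg; agar 1.156 g; IPTG 1.366 mL; streptomycin 0.147 mL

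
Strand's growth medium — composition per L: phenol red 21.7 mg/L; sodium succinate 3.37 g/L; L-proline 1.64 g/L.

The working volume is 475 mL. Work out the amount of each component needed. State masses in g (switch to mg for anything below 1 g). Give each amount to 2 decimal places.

phenol red 10.31 mg; sodium succinate 1.60 g; L-proline 779.00 mg

Scale factor relative to 1 L: 0.475.
phenol red: 21.7 mg/L × 0.475 L = 10.31 mg
sodium succinate: 3.37 g/L × 0.475 L = 1.60 g
L-proline: 1.64 g/L × 0.475 L = 0.779 g = 779.00 mg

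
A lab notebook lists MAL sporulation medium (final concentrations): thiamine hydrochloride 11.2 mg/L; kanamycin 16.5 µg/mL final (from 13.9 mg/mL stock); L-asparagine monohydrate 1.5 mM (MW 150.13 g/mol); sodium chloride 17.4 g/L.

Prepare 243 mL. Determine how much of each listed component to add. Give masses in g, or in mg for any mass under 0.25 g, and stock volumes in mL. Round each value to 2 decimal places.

thiamine hydrochloride 2.72 mg; kanamycin 0.29 mL; L-asparagine monohydrate 54.72 mg; sodium chloride 4.23 g

Scale factor relative to 1 L: 0.243.
thiamine hydrochloride: 11.2 mg/L × 0.243 L = 2.72 mg
kanamycin: V = C2·V2/C1 = 16.5 µg/mL × 243 mL ÷ 13900 µg/mL = 0.29 mL
L-asparagine monohydrate: 1.5 mmol/L × 150.13 mg/mmol × 0.243 L = 54.72 mg
sodium chloride: 17.4 g/L × 0.243 L = 4.23 g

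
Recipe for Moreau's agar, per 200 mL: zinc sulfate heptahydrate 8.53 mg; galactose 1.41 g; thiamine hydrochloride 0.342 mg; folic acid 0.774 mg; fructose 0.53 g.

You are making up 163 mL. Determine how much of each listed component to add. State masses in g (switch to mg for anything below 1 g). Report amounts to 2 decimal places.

Ratio of target to recipe volume: 163 / 200 = 0.815.
zinc sulfate heptahydrate: 8.53 mg × (163 mL / 200 mL) = 6.95 mg
galactose: 1.41 g × (163 mL / 200 mL) = 1.15 g
thiamine hydrochloride: 0.342 mg × (163 mL / 200 mL) = 0.28 mg
folic acid: 0.774 mg × (163 mL / 200 mL) = 0.63 mg
fructose: 0.53 g × (163 mL / 200 mL) = 0.43195 g = 431.95 mg

zinc sulfate heptahydrate 6.95 mg; galactose 1.15 g; thiamine hydrochloride 0.28 mg; folic acid 0.63 mg; fructose 431.95 mg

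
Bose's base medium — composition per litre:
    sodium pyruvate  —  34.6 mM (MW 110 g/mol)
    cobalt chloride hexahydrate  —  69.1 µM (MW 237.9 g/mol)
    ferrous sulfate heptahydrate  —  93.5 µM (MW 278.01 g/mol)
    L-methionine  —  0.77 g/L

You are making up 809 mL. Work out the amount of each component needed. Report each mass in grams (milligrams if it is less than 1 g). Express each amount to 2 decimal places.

Working volume: 809 mL = 0.809 L.
sodium pyruvate: 34.6 mmol/L × 110 g/mol × 0.809 L ÷ 1000 = 3.08 g
cobalt chloride hexahydrate: 69.1 µmol/L × 237.9 g/mol × 0.809 L ÷ 1000 = 13.30 mg
ferrous sulfate heptahydrate: 93.5 µmol/L × 278.01 g/mol × 0.809 L ÷ 1000 = 21.03 mg
L-methionine: 0.77 g/L × 0.809 L = 0.62293 g = 622.93 mg

sodium pyruvate 3.08 g; cobalt chloride hexahydrate 13.30 mg; ferrous sulfate heptahydrate 21.03 mg; L-methionine 622.93 mg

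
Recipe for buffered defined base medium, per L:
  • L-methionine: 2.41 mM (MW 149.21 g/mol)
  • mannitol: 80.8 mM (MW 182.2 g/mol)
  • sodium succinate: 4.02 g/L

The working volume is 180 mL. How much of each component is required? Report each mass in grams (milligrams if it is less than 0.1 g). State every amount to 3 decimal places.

Target volume = 180 mL = 0.18 L.
L-methionine: 2.41 mmol/L × 149.21 mg/mmol × 0.18 L = 64.727 mg
mannitol: 80.8 mmol/L × 182.2 g/mol × 0.18 L ÷ 1000 = 2.650 g
sodium succinate: 4.02 g/L × 0.18 L = 0.724 g

L-methionine 64.727 mg; mannitol 2.650 g; sodium succinate 0.724 g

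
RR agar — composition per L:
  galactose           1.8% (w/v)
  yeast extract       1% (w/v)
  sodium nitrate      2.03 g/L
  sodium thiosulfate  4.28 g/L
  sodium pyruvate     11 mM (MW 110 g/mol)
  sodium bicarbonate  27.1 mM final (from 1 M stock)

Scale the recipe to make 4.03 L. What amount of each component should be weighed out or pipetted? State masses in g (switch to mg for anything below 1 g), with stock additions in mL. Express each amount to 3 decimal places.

galactose 72.540 g; yeast extract 40.300 g; sodium nitrate 8.181 g; sodium thiosulfate 17.248 g; sodium pyruvate 4.876 g; sodium bicarbonate 109.213 mL

Working volume: 4.03 L.
galactose: 1.8 g per 100 mL × 4030 mL ÷ 100 = 72.540 g
yeast extract: 1 g per 100 mL × 4030 mL ÷ 100 = 40.300 g
sodium nitrate: 2.03 g/L × 4.03 L = 8.181 g
sodium thiosulfate: 4.28 g/L × 4.03 L = 17.248 g
sodium pyruvate: 11 mmol/L × 110 g/mol × 4.03 L ÷ 1000 = 4.876 g
sodium bicarbonate: C1V1 = C2V2 → 27.1 mM × 4030 mL ÷ 1000 mM = 109.213 mL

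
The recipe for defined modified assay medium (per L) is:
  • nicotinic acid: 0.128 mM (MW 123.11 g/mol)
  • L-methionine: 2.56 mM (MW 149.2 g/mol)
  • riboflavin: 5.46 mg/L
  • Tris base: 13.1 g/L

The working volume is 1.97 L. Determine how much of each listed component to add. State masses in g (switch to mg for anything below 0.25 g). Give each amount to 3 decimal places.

Scale factor relative to 1 L: 1.97.
nicotinic acid: 0.128 mmol/L × 123.11 mg/mmol × 1.97 L = 31.043 mg
L-methionine: 2.56 mmol/L × 149.2 g/mol × 1.97 L ÷ 1000 = 0.752 g
riboflavin: 5.46 mg/L × 1.97 L = 10.756 mg
Tris base: 13.1 g/L × 1.97 L = 25.807 g

nicotinic acid 31.043 mg; L-methionine 0.752 g; riboflavin 10.756 mg; Tris base 25.807 g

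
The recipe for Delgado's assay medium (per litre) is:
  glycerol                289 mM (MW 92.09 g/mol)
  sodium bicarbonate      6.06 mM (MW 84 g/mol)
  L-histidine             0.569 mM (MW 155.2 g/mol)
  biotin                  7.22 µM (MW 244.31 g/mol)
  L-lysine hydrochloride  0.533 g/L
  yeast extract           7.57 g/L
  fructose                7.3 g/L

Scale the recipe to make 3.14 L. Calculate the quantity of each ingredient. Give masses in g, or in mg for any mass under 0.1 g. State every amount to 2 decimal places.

Working volume: 3.14 L.
glycerol: 289 mmol/L × 92.09 g/mol × 3.14 L ÷ 1000 = 83.57 g
sodium bicarbonate: 6.06 mmol/L × 84 g/mol × 3.14 L ÷ 1000 = 1.60 g
L-histidine: 0.569 mmol/L × 155.2 g/mol × 3.14 L ÷ 1000 = 0.28 g
biotin: 7.22 µmol/L × 244.31 g/mol × 3.14 L ÷ 1000 = 5.54 mg
L-lysine hydrochloride: 0.533 g/L × 3.14 L = 1.67 g
yeast extract: 7.57 g/L × 3.14 L = 23.77 g
fructose: 7.3 g/L × 3.14 L = 22.92 g

glycerol 83.57 g; sodium bicarbonate 1.60 g; L-histidine 0.28 g; biotin 5.54 mg; L-lysine hydrochloride 1.67 g; yeast extract 23.77 g; fructose 22.92 g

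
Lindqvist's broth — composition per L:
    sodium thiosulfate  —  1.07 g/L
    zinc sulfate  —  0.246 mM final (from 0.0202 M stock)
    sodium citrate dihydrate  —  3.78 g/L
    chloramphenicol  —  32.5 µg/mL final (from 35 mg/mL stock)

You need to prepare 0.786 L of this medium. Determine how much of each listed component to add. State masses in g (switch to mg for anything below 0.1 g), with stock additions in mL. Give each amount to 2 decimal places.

Working volume: 0.786 L.
sodium thiosulfate: 1.07 g/L × 0.786 L = 0.84 g
zinc sulfate: V = C2·V2/C1 = 0.246 mM × 786 mL ÷ 20.2 mM = 9.57 mL
sodium citrate dihydrate: 3.78 g/L × 0.786 L = 2.97 g
chloramphenicol: V = C2·V2/C1 = 32.5 µg/mL × 786 mL ÷ 35000 µg/mL = 0.73 mL

sodium thiosulfate 0.84 g; zinc sulfate 9.57 mL; sodium citrate dihydrate 2.97 g; chloramphenicol 0.73 mL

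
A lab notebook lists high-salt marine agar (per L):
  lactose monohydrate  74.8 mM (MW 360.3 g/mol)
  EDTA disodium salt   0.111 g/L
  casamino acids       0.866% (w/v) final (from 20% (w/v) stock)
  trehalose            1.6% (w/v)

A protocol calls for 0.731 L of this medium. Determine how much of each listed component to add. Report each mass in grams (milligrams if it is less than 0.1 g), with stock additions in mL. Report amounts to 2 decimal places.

Scale factor relative to 1 L: 0.731.
lactose monohydrate: 74.8 mmol/L × 360.3 g/mol × 0.731 L ÷ 1000 = 19.70 g
EDTA disodium salt: 0.111 g/L × 0.731 L = 0.081141 g = 81.14 mg
casamino acids: C1V1 = C2V2 → 0.866% ÷ 20% × 731 mL = 31.65 mL
trehalose: 1.6 g per 100 mL × 731 mL ÷ 100 = 11.70 g

lactose monohydrate 19.70 g; EDTA disodium salt 81.14 mg; casamino acids 31.65 mL; trehalose 11.70 g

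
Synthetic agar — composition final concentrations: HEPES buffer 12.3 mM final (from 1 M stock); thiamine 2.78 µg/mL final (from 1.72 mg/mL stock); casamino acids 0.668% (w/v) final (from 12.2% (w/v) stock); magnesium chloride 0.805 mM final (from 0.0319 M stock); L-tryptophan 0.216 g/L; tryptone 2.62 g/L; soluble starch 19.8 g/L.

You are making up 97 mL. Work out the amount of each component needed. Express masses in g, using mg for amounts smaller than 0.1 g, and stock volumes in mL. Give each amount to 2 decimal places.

HEPES buffer 1.19 mL; thiamine 0.16 mL; casamino acids 5.31 mL; magnesium chloride 2.45 mL; L-tryptophan 20.95 mg; tryptone 0.25 g; soluble starch 1.92 g

Scale factor relative to 1 L: 0.097.
HEPES buffer: dilute stock: 12.3 mM × 97 mL ÷ 1000 mM = 1.19 mL
thiamine: dilute stock: 2.78 µg/mL × 97 mL ÷ 1720 µg/mL = 0.16 mL
casamino acids: C1V1 = C2V2 → 0.668% ÷ 12.2% × 97 mL = 5.31 mL
magnesium chloride: C1V1 = C2V2 → 0.805 mM × 97 mL ÷ 31.9 mM = 2.45 mL
L-tryptophan: 0.216 g/L × 0.097 L = 0.020952 g = 20.95 mg
tryptone: 2.62 g/L × 0.097 L = 0.25 g
soluble starch: 19.8 g/L × 0.097 L = 1.92 g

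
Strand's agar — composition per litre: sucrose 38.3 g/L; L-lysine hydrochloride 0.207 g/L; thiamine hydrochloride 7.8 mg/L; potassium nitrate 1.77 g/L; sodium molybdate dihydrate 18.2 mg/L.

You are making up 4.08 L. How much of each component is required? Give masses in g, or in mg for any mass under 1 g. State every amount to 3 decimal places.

sucrose 156.264 g; L-lysine hydrochloride 844.560 mg; thiamine hydrochloride 31.824 mg; potassium nitrate 7.222 g; sodium molybdate dihydrate 74.256 mg

Scale factor relative to 1 L: 4.08.
sucrose: 38.3 g/L × 4.08 L = 156.264 g
L-lysine hydrochloride: 0.207 g/L × 4.08 L = 0.84456 g = 844.560 mg
thiamine hydrochloride: 7.8 mg/L × 4.08 L = 31.824 mg
potassium nitrate: 1.77 g/L × 4.08 L = 7.222 g
sodium molybdate dihydrate: 18.2 mg/L × 4.08 L = 74.256 mg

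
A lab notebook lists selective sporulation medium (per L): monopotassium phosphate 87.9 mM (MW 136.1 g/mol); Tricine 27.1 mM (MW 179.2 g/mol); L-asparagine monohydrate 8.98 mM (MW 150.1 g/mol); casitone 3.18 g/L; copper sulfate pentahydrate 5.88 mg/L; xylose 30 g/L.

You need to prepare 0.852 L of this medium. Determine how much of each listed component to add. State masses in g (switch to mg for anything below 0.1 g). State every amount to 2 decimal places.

Scale factor relative to 1 L: 0.852.
monopotassium phosphate: 87.9 mmol/L × 136.1 g/mol × 0.852 L ÷ 1000 = 10.19 g
Tricine: 27.1 mmol/L × 179.2 g/mol × 0.852 L ÷ 1000 = 4.14 g
L-asparagine monohydrate: 8.98 mmol/L × 150.1 g/mol × 0.852 L ÷ 1000 = 1.15 g
casitone: 3.18 g/L × 0.852 L = 2.71 g
copper sulfate pentahydrate: 5.88 mg/L × 0.852 L = 5.01 mg
xylose: 30 g/L × 0.852 L = 25.56 g

monopotassium phosphate 10.19 g; Tricine 4.14 g; L-asparagine monohydrate 1.15 g; casitone 2.71 g; copper sulfate pentahydrate 5.01 mg; xylose 25.56 g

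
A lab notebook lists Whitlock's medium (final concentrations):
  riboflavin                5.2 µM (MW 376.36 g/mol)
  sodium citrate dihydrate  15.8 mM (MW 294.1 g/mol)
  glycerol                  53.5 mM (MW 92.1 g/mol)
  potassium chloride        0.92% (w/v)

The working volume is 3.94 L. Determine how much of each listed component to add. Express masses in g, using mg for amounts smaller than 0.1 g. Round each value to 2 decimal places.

Scale factor relative to 1 L: 3.94.
riboflavin: 5.2 µmol/L × 376.36 g/mol × 3.94 L ÷ 1000 = 7.71 mg
sodium citrate dihydrate: 15.8 mmol/L × 294.1 g/mol × 3.94 L ÷ 1000 = 18.31 g
glycerol: 53.5 mmol/L × 92.1 g/mol × 3.94 L ÷ 1000 = 19.41 g
potassium chloride: 0.92% w/v = 9.2 g/L → 9.2 × 3.94 L = 36.25 g

riboflavin 7.71 mg; sodium citrate dihydrate 18.31 g; glycerol 19.41 g; potassium chloride 36.25 g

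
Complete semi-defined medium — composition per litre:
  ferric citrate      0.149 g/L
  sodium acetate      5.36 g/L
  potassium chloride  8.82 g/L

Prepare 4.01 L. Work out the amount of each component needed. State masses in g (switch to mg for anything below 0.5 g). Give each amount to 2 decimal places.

Scale factor relative to 1 L: 4.01.
ferric citrate: 0.149 g/L × 4.01 L = 0.60 g
sodium acetate: 5.36 g/L × 4.01 L = 21.49 g
potassium chloride: 8.82 g/L × 4.01 L = 35.37 g

ferric citrate 0.60 g; sodium acetate 21.49 g; potassium chloride 35.37 g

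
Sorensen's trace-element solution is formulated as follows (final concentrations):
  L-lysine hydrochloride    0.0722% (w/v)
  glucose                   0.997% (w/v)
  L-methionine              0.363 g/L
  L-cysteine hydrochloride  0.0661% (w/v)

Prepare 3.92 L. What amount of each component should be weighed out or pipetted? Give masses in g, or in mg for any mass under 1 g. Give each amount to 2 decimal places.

Scale factor relative to 1 L: 3.92.
L-lysine hydrochloride: 0.0722% w/v = 0.722 g/L → 0.722 × 3.92 L = 2.83 g
glucose: 0.997% w/v = 9.97 g/L → 9.97 × 3.92 L = 39.08 g
L-methionine: 0.363 g/L × 3.92 L = 1.42 g
L-cysteine hydrochloride: 0.0661% w/v = 0.661 g/L → 0.661 × 3.92 L = 2.59 g

L-lysine hydrochloride 2.83 g; glucose 39.08 g; L-methionine 1.42 g; L-cysteine hydrochloride 2.59 g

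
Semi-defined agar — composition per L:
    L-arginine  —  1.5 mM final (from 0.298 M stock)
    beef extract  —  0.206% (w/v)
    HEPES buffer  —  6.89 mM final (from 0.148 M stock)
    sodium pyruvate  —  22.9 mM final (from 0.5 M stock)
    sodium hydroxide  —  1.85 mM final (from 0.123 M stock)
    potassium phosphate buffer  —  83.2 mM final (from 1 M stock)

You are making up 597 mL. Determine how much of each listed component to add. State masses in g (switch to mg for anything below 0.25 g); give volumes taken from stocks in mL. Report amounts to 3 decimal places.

Scale factor relative to 1 L: 0.597.
L-arginine: V = C2·V2/C1 = 1.5 mM × 597 mL ÷ 298 mM = 3.005 mL
beef extract: 0.206% w/v = 2.06 g/L → 2.06 × 0.597 L = 1.230 g
HEPES buffer: C1V1 = C2V2 → 6.89 mM × 597 mL ÷ 148 mM = 27.793 mL
sodium pyruvate: dilute stock: 22.9 mM × 597 mL ÷ 500 mM = 27.343 mL
sodium hydroxide: V = C2·V2/C1 = 1.85 mM × 597 mL ÷ 123 mM = 8.979 mL
potassium phosphate buffer: dilute stock: 83.2 mM × 597 mL ÷ 1000 mM = 49.670 mL

L-arginine 3.005 mL; beef extract 1.230 g; HEPES buffer 27.793 mL; sodium pyruvate 27.343 mL; sodium hydroxide 8.979 mL; potassium phosphate buffer 49.670 mL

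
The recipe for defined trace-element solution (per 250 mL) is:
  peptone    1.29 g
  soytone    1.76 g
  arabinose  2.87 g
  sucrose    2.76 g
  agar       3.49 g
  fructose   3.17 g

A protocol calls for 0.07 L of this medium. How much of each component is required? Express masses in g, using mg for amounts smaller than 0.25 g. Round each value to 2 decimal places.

peptone 0.36 g; soytone 0.49 g; arabinose 0.80 g; sucrose 0.77 g; agar 0.98 g; fructose 0.89 g

Ratio of target to recipe volume: 70 / 250 = 0.28.
peptone: 1.29 g × (70 mL / 250 mL) = 0.36 g
soytone: 1.76 g × (70 mL / 250 mL) = 0.49 g
arabinose: 2.87 g × (70 mL / 250 mL) = 0.80 g
sucrose: 2.76 g × (70 mL / 250 mL) = 0.77 g
agar: 3.49 g × (70 mL / 250 mL) = 0.98 g
fructose: 3.17 g × (70 mL / 250 mL) = 0.89 g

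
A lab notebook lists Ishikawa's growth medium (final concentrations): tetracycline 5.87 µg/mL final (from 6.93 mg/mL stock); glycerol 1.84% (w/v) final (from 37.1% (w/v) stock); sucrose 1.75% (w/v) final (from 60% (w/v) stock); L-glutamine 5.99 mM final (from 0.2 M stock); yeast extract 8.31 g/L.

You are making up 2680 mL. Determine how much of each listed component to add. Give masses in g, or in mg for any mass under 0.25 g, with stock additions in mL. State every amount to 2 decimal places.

tetracycline 2.27 mL; glycerol 132.92 mL; sucrose 78.17 mL; L-glutamine 80.27 mL; yeast extract 22.27 g

Scale factor relative to 1 L: 2.68.
tetracycline: V = C2·V2/C1 = 5.87 µg/mL × 2680 mL ÷ 6930 µg/mL = 2.27 mL
glycerol: dilute stock: 1.84% ÷ 37.1% × 2680 mL = 132.92 mL
sucrose: C1V1 = C2V2 → 1.75% ÷ 60% × 2680 mL = 78.17 mL
L-glutamine: dilute stock: 5.99 mM × 2680 mL ÷ 200 mM = 80.27 mL
yeast extract: 8.31 g/L × 2.68 L = 22.27 g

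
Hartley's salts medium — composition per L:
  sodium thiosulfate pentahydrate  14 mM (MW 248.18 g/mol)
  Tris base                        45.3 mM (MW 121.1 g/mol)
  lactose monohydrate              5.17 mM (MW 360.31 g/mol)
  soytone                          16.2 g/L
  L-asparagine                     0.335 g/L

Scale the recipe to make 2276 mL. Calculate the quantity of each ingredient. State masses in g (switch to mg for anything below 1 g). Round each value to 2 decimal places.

Working volume: 2276 mL = 2.276 L.
sodium thiosulfate pentahydrate: 14 mmol/L × 248.18 g/mol × 2.276 L ÷ 1000 = 7.91 g
Tris base: 45.3 mmol/L × 121.1 g/mol × 2.276 L ÷ 1000 = 12.49 g
lactose monohydrate: 5.17 mmol/L × 360.31 g/mol × 2.276 L ÷ 1000 = 4.24 g
soytone: 16.2 g/L × 2.276 L = 36.87 g
L-asparagine: 0.335 g/L × 2.276 L = 0.76246 g = 762.46 mg

sodium thiosulfate pentahydrate 7.91 g; Tris base 12.49 g; lactose monohydrate 4.24 g; soytone 36.87 g; L-asparagine 762.46 mg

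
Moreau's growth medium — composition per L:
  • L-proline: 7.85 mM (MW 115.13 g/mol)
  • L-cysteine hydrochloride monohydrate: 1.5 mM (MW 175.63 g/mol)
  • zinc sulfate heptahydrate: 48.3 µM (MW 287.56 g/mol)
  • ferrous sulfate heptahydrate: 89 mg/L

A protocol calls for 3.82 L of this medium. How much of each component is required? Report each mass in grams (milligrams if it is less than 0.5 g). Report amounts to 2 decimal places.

Scale factor relative to 1 L: 3.82.
L-proline: 7.85 mmol/L × 115.13 g/mol × 3.82 L ÷ 1000 = 3.45 g
L-cysteine hydrochloride monohydrate: 1.5 mmol/L × 175.63 g/mol × 3.82 L ÷ 1000 = 1.01 g
zinc sulfate heptahydrate: 48.3 µmol/L × 287.56 g/mol × 3.82 L ÷ 1000 = 53.06 mg
ferrous sulfate heptahydrate: 89 mg/L × 3.82 L = 339.98 mg

L-proline 3.45 g; L-cysteine hydrochloride monohydrate 1.01 g; zinc sulfate heptahydrate 53.06 mg; ferrous sulfate heptahydrate 339.98 mg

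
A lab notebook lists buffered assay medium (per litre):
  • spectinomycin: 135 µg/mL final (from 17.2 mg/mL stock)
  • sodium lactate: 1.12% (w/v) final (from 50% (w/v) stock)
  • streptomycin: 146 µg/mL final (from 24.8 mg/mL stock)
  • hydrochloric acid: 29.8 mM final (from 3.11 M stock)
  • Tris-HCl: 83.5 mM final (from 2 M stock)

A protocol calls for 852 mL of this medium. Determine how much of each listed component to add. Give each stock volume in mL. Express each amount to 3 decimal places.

Target volume = 852 mL = 0.852 L.
spectinomycin: dilute stock: 135 µg/mL × 852 mL ÷ 17200 µg/mL = 6.687 mL
sodium lactate: dilute stock: 1.12% ÷ 50% × 852 mL = 19.085 mL
streptomycin: C1V1 = C2V2 → 146 µg/mL × 852 mL ÷ 24800 µg/mL = 5.016 mL
hydrochloric acid: V = C2·V2/C1 = 29.8 mM × 852 mL ÷ 3110 mM = 8.164 mL
Tris-HCl: dilute stock: 83.5 mM × 852 mL ÷ 2000 mM = 35.571 mL

spectinomycin 6.687 mL; sodium lactate 19.085 mL; streptomycin 5.016 mL; hydrochloric acid 8.164 mL; Tris-HCl 35.571 mL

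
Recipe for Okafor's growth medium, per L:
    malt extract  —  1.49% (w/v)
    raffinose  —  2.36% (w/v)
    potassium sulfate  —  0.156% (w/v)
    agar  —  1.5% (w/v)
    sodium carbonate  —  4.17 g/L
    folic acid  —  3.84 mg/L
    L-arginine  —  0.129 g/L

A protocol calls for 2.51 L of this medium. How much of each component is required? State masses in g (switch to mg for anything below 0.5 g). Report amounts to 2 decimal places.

Working volume: 2.51 L.
malt extract: 1.49% w/v = 14.9 g/L → 14.9 × 2.51 L = 37.40 g
raffinose: 2.36 g per 100 mL × 2510 mL ÷ 100 = 59.24 g
potassium sulfate: 0.156 g per 100 mL × 2510 mL ÷ 100 = 3.92 g
agar: 1.5 g per 100 mL × 2510 mL ÷ 100 = 37.65 g
sodium carbonate: 4.17 g/L × 2.51 L = 10.47 g
folic acid: 3.84 mg/L × 2.51 L = 9.64 mg
L-arginine: 0.129 g/L × 2.51 L = 0.32379 g = 323.79 mg

malt extract 37.40 g; raffinose 59.24 g; potassium sulfate 3.92 g; agar 37.65 g; sodium carbonate 10.47 g; folic acid 9.64 mg; L-arginine 323.79 mg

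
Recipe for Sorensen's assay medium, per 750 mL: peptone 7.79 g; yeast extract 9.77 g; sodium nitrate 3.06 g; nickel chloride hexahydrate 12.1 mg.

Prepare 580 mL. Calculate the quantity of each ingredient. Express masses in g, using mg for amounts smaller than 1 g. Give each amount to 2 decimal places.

peptone 6.02 g; yeast extract 7.56 g; sodium nitrate 2.37 g; nickel chloride hexahydrate 9.36 mg

Scale factor = 580 mL / 750 mL = 0.773333.
peptone: 7.79 g × (580 mL / 750 mL) = 6.02 g
yeast extract: 9.77 g × (580 mL / 750 mL) = 7.56 g
sodium nitrate: 3.06 g × (580 mL / 750 mL) = 2.37 g
nickel chloride hexahydrate: 12.1 mg × (580 mL / 750 mL) = 9.36 mg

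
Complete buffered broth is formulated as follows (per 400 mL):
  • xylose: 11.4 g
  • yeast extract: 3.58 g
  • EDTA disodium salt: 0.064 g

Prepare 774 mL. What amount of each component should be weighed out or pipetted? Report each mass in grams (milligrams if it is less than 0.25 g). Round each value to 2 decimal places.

Scale factor = 774 mL / 400 mL = 1.935.
xylose: 11.4 g × (774 mL / 400 mL) = 22.06 g
yeast extract: 3.58 g × (774 mL / 400 mL) = 6.93 g
EDTA disodium salt: 0.064 g × (774 mL / 400 mL) = 0.12384 g = 123.84 mg

xylose 22.06 g; yeast extract 6.93 g; EDTA disodium salt 123.84 mg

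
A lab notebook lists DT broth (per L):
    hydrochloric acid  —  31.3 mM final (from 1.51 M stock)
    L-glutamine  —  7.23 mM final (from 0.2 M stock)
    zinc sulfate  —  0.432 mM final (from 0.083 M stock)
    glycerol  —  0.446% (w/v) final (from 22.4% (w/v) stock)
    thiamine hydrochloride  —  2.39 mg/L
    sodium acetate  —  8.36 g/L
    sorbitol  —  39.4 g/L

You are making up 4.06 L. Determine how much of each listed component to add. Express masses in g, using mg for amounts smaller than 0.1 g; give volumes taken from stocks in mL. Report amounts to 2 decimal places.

Scale factor relative to 1 L: 4.06.
hydrochloric acid: V = C2·V2/C1 = 31.3 mM × 4060 mL ÷ 1510 mM = 84.16 mL
L-glutamine: dilute stock: 7.23 mM × 4060 mL ÷ 200 mM = 146.77 mL
zinc sulfate: C1V1 = C2V2 → 0.432 mM × 4060 mL ÷ 83 mM = 21.13 mL
glycerol: V = C2·V2/C1 = 0.446% ÷ 22.4% × 4060 mL = 80.84 mL
thiamine hydrochloride: 2.39 mg/L × 4.06 L = 9.70 mg
sodium acetate: 8.36 g/L × 4.06 L = 33.94 g
sorbitol: 39.4 g/L × 4.06 L = 159.96 g

hydrochloric acid 84.16 mL; L-glutamine 146.77 mL; zinc sulfate 21.13 mL; glycerol 80.84 mL; thiamine hydrochloride 9.70 mg; sodium acetate 33.94 g; sorbitol 159.96 g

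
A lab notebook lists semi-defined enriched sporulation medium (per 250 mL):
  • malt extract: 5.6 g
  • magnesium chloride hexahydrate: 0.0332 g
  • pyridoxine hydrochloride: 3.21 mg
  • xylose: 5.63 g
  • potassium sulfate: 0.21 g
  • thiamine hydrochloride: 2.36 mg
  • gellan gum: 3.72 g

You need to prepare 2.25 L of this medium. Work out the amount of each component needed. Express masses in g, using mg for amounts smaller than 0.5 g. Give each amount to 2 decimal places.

malt extract 50.40 g; magnesium chloride hexahydrate 298.80 mg; pyridoxine hydrochloride 28.89 mg; xylose 50.67 g; potassium sulfate 1.89 g; thiamine hydrochloride 21.24 mg; gellan gum 33.48 g

Scale factor = 2250 mL / 250 mL = 9.
malt extract: 5.6 g × (2250 mL / 250 mL) = 50.40 g
magnesium chloride hexahydrate: 0.0332 g × (2250 mL / 250 mL) = 0.2988 g = 298.80 mg
pyridoxine hydrochloride: 3.21 mg × (2250 mL / 250 mL) = 28.89 mg
xylose: 5.63 g × (2250 mL / 250 mL) = 50.67 g
potassium sulfate: 0.21 g × (2250 mL / 250 mL) = 1.89 g
thiamine hydrochloride: 2.36 mg × (2250 mL / 250 mL) = 21.24 mg
gellan gum: 3.72 g × (2250 mL / 250 mL) = 33.48 g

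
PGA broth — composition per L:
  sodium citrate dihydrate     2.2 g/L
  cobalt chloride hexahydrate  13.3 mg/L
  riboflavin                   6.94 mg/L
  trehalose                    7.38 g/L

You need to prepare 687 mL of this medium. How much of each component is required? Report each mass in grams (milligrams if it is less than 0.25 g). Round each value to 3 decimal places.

sodium citrate dihydrate 1.511 g; cobalt chloride hexahydrate 9.137 mg; riboflavin 4.768 mg; trehalose 5.070 g

Target volume = 687 mL = 0.687 L.
sodium citrate dihydrate: 2.2 g/L × 0.687 L = 1.511 g
cobalt chloride hexahydrate: 13.3 mg/L × 0.687 L = 9.137 mg
riboflavin: 6.94 mg/L × 0.687 L = 4.768 mg
trehalose: 7.38 g/L × 0.687 L = 5.070 g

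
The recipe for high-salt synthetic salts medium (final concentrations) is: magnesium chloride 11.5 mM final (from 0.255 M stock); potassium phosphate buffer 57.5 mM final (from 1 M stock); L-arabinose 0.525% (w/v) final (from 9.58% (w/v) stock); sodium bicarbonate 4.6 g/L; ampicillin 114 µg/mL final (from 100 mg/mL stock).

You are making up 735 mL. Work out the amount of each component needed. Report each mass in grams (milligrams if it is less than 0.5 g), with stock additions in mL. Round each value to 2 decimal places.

Working volume: 735 mL = 0.735 L.
magnesium chloride: V = C2·V2/C1 = 11.5 mM × 735 mL ÷ 255 mM = 33.15 mL
potassium phosphate buffer: dilute stock: 57.5 mM × 735 mL ÷ 1000 mM = 42.26 mL
L-arabinose: dilute stock: 0.525% ÷ 9.58% × 735 mL = 40.28 mL
sodium bicarbonate: 4.6 g/L × 0.735 L = 3.38 g
ampicillin: dilute stock: 114 µg/mL × 735 mL ÷ 100000 µg/mL = 0.84 mL

magnesium chloride 33.15 mL; potassium phosphate buffer 42.26 mL; L-arabinose 40.28 mL; sodium bicarbonate 3.38 g; ampicillin 0.84 mL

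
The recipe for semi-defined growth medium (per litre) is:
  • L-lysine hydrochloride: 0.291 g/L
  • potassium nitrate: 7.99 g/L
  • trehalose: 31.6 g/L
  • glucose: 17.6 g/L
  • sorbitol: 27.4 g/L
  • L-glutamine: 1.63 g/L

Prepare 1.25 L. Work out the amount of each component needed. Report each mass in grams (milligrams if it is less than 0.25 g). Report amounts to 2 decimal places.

Scale factor relative to 1 L: 1.25.
L-lysine hydrochloride: 0.291 g/L × 1.25 L = 0.36 g
potassium nitrate: 7.99 g/L × 1.25 L = 9.99 g
trehalose: 31.6 g/L × 1.25 L = 39.50 g
glucose: 17.6 g/L × 1.25 L = 22.00 g
sorbitol: 27.4 g/L × 1.25 L = 34.25 g
L-glutamine: 1.63 g/L × 1.25 L = 2.04 g

L-lysine hydrochloride 0.36 g; potassium nitrate 9.99 g; trehalose 39.50 g; glucose 22.00 g; sorbitol 34.25 g; L-glutamine 2.04 g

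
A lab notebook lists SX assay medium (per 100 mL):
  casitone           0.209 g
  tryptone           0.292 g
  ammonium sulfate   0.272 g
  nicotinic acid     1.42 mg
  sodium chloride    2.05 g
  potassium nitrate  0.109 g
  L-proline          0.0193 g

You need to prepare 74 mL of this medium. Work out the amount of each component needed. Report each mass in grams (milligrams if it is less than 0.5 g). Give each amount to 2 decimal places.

Scale factor = 74 mL / 100 mL = 0.74.
casitone: 0.209 g × (74 mL / 100 mL) = 0.15466 g = 154.66 mg
tryptone: 0.292 g × (74 mL / 100 mL) = 0.21608 g = 216.08 mg
ammonium sulfate: 0.272 g × (74 mL / 100 mL) = 0.20128 g = 201.28 mg
nicotinic acid: 1.42 mg × (74 mL / 100 mL) = 1.05 mg
sodium chloride: 2.05 g × (74 mL / 100 mL) = 1.52 g
potassium nitrate: 0.109 g × (74 mL / 100 mL) = 0.08066 g = 80.66 mg
L-proline: 0.0193 g × (74 mL / 100 mL) = 0.014282 g = 14.28 mg

casitone 154.66 mg; tryptone 216.08 mg; ammonium sulfate 201.28 mg; nicotinic acid 1.05 mg; sodium chloride 1.52 g; potassium nitrate 80.66 mg; L-proline 14.28 mg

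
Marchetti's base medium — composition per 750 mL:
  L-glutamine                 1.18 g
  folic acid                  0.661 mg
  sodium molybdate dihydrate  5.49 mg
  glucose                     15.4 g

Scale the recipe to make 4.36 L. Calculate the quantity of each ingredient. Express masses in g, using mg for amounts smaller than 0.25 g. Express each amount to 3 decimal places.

Ratio of target to recipe volume: 4360 / 750 = 5.81333.
L-glutamine: 1.18 g × (4360 mL / 750 mL) = 6.860 g
folic acid: 0.661 mg × (4360 mL / 750 mL) = 3.843 mg
sodium molybdate dihydrate: 5.49 mg × (4360 mL / 750 mL) = 31.915 mg
glucose: 15.4 g × (4360 mL / 750 mL) = 89.525 g

L-glutamine 6.860 g; folic acid 3.843 mg; sodium molybdate dihydrate 31.915 mg; glucose 89.525 g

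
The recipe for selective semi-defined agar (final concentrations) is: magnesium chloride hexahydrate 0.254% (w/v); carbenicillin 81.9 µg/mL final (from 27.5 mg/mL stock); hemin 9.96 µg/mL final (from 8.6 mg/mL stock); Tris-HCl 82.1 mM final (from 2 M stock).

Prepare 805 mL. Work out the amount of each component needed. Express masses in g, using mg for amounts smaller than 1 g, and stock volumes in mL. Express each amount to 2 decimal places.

Working volume: 805 mL = 0.805 L.
magnesium chloride hexahydrate: 0.254% w/v = 2.54 g/L → 2.54 × 0.805 L = 2.04 g
carbenicillin: dilute stock: 81.9 µg/mL × 805 mL ÷ 27500 µg/mL = 2.40 mL
hemin: C1V1 = C2V2 → 9.96 µg/mL × 805 mL ÷ 8600 µg/mL = 0.93 mL
Tris-HCl: dilute stock: 82.1 mM × 805 mL ÷ 2000 mM = 33.05 mL

magnesium chloride hexahydrate 2.04 g; carbenicillin 2.40 mL; hemin 0.93 mL; Tris-HCl 33.05 mL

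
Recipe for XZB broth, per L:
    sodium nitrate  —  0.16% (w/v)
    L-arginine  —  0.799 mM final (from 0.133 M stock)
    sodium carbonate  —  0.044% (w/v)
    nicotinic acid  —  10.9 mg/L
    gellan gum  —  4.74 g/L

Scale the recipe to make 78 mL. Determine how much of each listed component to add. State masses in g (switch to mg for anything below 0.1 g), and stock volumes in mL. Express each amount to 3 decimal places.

Scale factor relative to 1 L: 0.078.
sodium nitrate: 0.16% w/v = 1.6 g/L → 1.6 × 0.078 L = 0.125 g
L-arginine: V = C2·V2/C1 = 0.799 mM × 78 mL ÷ 133 mM = 0.469 mL
sodium carbonate: 0.044 g per 100 mL × 78 mL ÷ 100 = 0.03432 g = 34.320 mg
nicotinic acid: 10.9 mg/L × 0.078 L = 0.850 mg
gellan gum: 4.74 g/L × 0.078 L = 0.370 g

sodium nitrate 0.125 g; L-arginine 0.469 mL; sodium carbonate 34.320 mg; nicotinic acid 0.850 mg; gellan gum 0.370 g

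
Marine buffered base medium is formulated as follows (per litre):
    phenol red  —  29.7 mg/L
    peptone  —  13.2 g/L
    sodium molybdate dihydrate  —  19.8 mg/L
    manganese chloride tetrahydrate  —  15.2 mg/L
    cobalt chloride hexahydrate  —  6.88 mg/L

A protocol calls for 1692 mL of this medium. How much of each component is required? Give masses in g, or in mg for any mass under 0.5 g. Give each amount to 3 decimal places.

Working volume: 1692 mL = 1.692 L.
phenol red: 29.7 mg/L × 1.692 L = 50.252 mg
peptone: 13.2 g/L × 1.692 L = 22.334 g
sodium molybdate dihydrate: 19.8 mg/L × 1.692 L = 33.502 mg
manganese chloride tetrahydrate: 15.2 mg/L × 1.692 L = 25.718 mg
cobalt chloride hexahydrate: 6.88 mg/L × 1.692 L = 11.641 mg

phenol red 50.252 mg; peptone 22.334 g; sodium molybdate dihydrate 33.502 mg; manganese chloride tetrahydrate 25.718 mg; cobalt chloride hexahydrate 11.641 mg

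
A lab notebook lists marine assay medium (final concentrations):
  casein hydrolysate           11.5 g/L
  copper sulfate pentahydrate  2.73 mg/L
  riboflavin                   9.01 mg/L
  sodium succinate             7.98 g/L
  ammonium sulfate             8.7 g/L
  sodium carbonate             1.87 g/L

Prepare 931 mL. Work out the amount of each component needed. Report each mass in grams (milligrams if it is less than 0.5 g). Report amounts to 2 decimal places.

Working volume: 931 mL = 0.931 L.
casein hydrolysate: 11.5 g/L × 0.931 L = 10.71 g
copper sulfate pentahydrate: 2.73 mg/L × 0.931 L = 2.54 mg
riboflavin: 9.01 mg/L × 0.931 L = 8.39 mg
sodium succinate: 7.98 g/L × 0.931 L = 7.43 g
ammonium sulfate: 8.7 g/L × 0.931 L = 8.10 g
sodium carbonate: 1.87 g/L × 0.931 L = 1.74 g

casein hydrolysate 10.71 g; copper sulfate pentahydrate 2.54 mg; riboflavin 8.39 mg; sodium succinate 7.43 g; ammonium sulfate 8.10 g; sodium carbonate 1.74 g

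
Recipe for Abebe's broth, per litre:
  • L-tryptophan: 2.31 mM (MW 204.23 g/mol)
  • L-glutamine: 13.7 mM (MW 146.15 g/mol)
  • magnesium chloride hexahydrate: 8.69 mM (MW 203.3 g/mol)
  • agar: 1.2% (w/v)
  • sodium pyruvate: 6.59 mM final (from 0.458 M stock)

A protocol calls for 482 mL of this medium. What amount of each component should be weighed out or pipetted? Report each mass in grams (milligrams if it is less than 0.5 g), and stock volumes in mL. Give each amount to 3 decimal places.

L-tryptophan 227.394 mg; L-glutamine 0.965 g; magnesium chloride hexahydrate 0.852 g; agar 5.784 g; sodium pyruvate 6.935 mL

Target volume = 482 mL = 0.482 L.
L-tryptophan: 2.31 mmol/L × 204.23 mg/mmol × 0.482 L = 227.394 mg
L-glutamine: 13.7 mmol/L × 146.15 g/mol × 0.482 L ÷ 1000 = 0.965 g
magnesium chloride hexahydrate: 8.69 mmol/L × 203.3 g/mol × 0.482 L ÷ 1000 = 0.852 g
agar: 1.2 g per 100 mL × 482 mL ÷ 100 = 5.784 g
sodium pyruvate: V = C2·V2/C1 = 6.59 mM × 482 mL ÷ 458 mM = 6.935 mL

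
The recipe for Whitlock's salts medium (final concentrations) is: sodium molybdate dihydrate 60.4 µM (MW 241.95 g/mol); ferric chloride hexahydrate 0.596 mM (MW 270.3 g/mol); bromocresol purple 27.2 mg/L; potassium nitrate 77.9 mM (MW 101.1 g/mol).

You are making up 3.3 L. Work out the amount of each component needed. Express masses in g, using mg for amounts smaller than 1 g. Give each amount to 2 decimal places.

Working volume: 3.3 L.
sodium molybdate dihydrate: 60.4 µmol/L × 241.95 g/mol × 3.3 L ÷ 1000 = 48.23 mg
ferric chloride hexahydrate: 0.596 mmol/L × 270.3 mg/mmol × 3.3 L = 531.63 mg
bromocresol purple: 27.2 mg/L × 3.3 L = 89.76 mg
potassium nitrate: 77.9 mmol/L × 101.1 g/mol × 3.3 L ÷ 1000 = 25.99 g

sodium molybdate dihydrate 48.23 mg; ferric chloride hexahydrate 531.63 mg; bromocresol purple 89.76 mg; potassium nitrate 25.99 g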